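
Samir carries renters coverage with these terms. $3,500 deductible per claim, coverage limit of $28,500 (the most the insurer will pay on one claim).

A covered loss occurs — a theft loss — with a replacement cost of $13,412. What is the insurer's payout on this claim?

$9,912

After the deductible, $13,412 − $3,500 = $9,912 remains.
That's under the $28,500 cap, so the insurer reimburses the full $9,912.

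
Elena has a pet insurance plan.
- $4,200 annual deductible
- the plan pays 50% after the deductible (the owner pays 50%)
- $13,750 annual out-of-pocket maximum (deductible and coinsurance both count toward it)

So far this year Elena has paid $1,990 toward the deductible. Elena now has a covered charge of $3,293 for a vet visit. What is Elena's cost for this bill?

$2,751.50

Remaining deductible: $4,200 − $1,990 = $2,210.
After the $2,210 deductible portion, $3,293 − $2,210 = $1,083 is subject to coinsurance.
Owner's 50% share of $1,083 is $541.50.
So the owner owes $2,210 + $541.50 = $2,751.50 before any cap.
Year-to-date out-of-pocket becomes $1,990 + $2,751.50 = $4,741.50, still under the $13,750 maximum, so no cap applies.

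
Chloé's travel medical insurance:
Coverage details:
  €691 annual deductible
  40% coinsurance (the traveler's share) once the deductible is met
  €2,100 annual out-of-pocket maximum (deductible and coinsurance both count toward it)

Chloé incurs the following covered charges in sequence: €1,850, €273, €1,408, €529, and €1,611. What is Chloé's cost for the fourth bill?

Claim 1 — €1,850: deductible takes €691, €1,159 remains; coinsurance €1,159 × 40% = €463.60. Traveler owes €1,154.60 (running OOP €1,154.60).
Claim 2 — €273: 40% coinsurance on €273 = €109.20. Cost to traveler: €109.20. OOP to date €1,263.80.
Claim 3 — €1,408: deductible already satisfied, so traveler's share is 40% × €1,408 = €563.20. Traveler pays €563.20; OOP now €1,827.
Claim 4 — €529: 40% coinsurance on €529 = €211.60. Traveler pays €211.60; OOP now €2,038.60.

€211.60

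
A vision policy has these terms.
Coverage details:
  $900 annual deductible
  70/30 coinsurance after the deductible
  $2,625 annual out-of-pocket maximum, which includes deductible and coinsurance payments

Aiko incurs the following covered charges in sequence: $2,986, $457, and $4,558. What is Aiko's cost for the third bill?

#1 ($2,986): $900 to deductible, leaving $2,086; member's 30% is $625.80. Cost to member: $1,525.80. OOP to date $1,525.80.
#2 ($457): deductible met; 30% of $457 = $137.10. Member pays $137.10; OOP now $1,662.90.
#3 ($4,558): deductible met; 30% of $4,558 = $1,367.40. OOP would hit $3,030.30 > $2,625, so the cap limits the member to $2,625 − $1,662.90 = $962.10.

$962.10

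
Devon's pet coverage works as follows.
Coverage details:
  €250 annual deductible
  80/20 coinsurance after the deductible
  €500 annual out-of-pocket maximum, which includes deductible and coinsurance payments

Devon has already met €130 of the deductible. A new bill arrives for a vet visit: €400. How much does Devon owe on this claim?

Deductible still to meet: €250 − €130 = €120.
After the €120 deductible portion, €400 − €120 = €280 is subject to coinsurance.
20% of €280 = €56 falls to the owner.
That puts the owner's cost at €120 + €56 = €176 before any cap.
Year-to-date out-of-pocket becomes €130 + €176 = €306, still under the €500 maximum, so no cap applies.

€176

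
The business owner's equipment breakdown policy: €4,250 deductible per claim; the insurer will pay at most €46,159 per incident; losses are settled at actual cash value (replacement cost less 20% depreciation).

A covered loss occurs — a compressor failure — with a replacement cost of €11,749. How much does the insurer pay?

At 20% depreciation, ACV = €11,749 − €2,349.80 = €9,399.20.
Less the €4,250 deductible: €9,399.20 − €4,250 = €5,149.20.
€5,149.20 is within the €46,159 limit, so the insurer pays €5,149.20.

€5,149.20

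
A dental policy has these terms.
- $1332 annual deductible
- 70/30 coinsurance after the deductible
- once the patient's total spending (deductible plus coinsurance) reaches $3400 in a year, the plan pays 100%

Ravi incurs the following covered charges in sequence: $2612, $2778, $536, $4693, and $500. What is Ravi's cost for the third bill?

$160.80

Claim 1 ($2612): deductible takes $1332, $1280 remains; coinsurance $1280 × 30% = $384. Cost to patient: $1716. OOP to date $1716.
Claim 2 ($2778): deductible met; 30% of $2778 = $833.40. Cost to patient: $833.40. OOP to date $2549.40.
Claim 3 ($536): 30% coinsurance on $536 = $160.80. Patient owes $160.80 (running OOP $2710.20).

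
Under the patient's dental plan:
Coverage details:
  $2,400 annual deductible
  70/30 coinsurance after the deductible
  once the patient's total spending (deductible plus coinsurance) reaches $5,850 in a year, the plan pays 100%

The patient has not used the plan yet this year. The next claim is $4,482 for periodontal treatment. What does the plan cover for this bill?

$1,457.40

Deductible not yet touched, so the first $2,400 of the bill goes to the deductible.
After the $2,400 deductible portion, $4,482 − $2,400 = $2,082 is subject to coinsurance.
Patient's 30% share of $2,082 is $624.60.
So the patient owes $2,400 + $624.60 = $3,024.60 before any cap.
Cumulative spending $0 + $3,024.60 = $3,024.60 stays under the $5,850 maximum.
Insurer pays the balance: $4,482 − $3,024.60 = $1,457.40.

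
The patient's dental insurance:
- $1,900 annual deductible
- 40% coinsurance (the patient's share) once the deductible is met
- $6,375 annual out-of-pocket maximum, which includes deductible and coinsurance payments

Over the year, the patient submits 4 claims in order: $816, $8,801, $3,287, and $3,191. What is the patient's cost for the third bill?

$1,314.80

#1 ($816): all of it applies to the deductible. Patient pays $816; OOP now $816.
#2 ($8,801): $1,084 finishes the deductible; $7,717 goes to coinsurance; 40% of $7,717 = $3,086.80. Patient pays $4,170.80; OOP now $4,986.80.
#3 ($3,287): deductible already satisfied, so patient's share is 40% × $3,287 = $1,314.80. Patient owes $1,314.80 (running OOP $6,301.60).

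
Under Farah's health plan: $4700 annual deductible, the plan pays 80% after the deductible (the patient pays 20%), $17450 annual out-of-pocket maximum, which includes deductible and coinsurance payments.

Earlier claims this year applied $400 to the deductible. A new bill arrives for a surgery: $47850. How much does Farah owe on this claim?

Remaining deductible: $4700 − $400 = $4300.
The remaining $43550 (= $47850 − $4300) moves to coinsurance.
Coinsurance: $43550 × 20% = $8710.
So the patient owes $4300 + $8710 = $13010 before any cap.
Total out-of-pocket so far would be $400 + $13010 = $13410, below the $17450 cap — no reduction.

$13010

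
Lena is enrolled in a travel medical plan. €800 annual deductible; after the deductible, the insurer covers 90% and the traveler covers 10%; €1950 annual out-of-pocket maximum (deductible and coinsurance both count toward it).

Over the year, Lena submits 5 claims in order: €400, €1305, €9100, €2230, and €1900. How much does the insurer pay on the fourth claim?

€2080.50

Claim 1 — €400: all of it applies to the deductible. Traveler owes €400 (running OOP €400). Insurer: €400 − €400 = €0.
Claim 2 — €1305: €400 finishes the deductible; €905 goes to coinsurance; traveler's 10% is €90.50. Cost to traveler: €490.50. OOP to date €890.50. Plan pays €1305 − €490.50 = €814.50.
Claim 3 — €9100: deductible already satisfied, so traveler's share is 10% × €9100 = €910. Cost to traveler: €910. OOP to date €1800.50. Plan pays €9100 − €910 = €8190.
Claim 4 — €2230: 10% coinsurance on €2230 = €223. Adding that to €1800.50 gives €2023.50, past the €1950 cap; traveler pays only €1950 − €1800.50 = €149.50. Plan pays €2230 − €149.50 = €2080.50.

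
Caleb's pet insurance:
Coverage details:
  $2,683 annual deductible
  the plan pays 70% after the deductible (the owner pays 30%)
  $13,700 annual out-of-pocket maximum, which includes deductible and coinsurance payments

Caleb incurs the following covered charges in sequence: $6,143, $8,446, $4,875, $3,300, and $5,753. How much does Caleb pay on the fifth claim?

Claim 1 ($6,143): $2,683 finishes the deductible; $3,460 goes to coinsurance; 30% of $3,460 = $1,038. Owner owes $3,721 (running OOP $3,721).
Claim 2 ($8,446): 30% coinsurance on $8,446 = $2,533.80. Cost to owner: $2,533.80. OOP to date $6,254.80.
Claim 3 ($4,875): 30% coinsurance on $4,875 = $1,462.50. Cost to owner: $1,462.50. OOP to date $7,717.30.
Claim 4 ($3,300): deductible met; 30% of $3,300 = $990. Owner pays $990; OOP now $8,707.30.
Claim 5 ($5,753): 30% coinsurance on $5,753 = $1,725.90. Owner pays $1,725.90; OOP now $10,433.20.

$1,725.90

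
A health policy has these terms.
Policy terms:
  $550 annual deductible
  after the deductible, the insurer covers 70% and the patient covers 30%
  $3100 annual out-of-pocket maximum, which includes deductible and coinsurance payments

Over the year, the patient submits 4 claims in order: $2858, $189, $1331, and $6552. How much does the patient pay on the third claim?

$399.30

Claim 1 — $2858: $550 to deductible, leaving $2308; patient's 30% is $692.40. Cost to patient: $1242.40. OOP to date $1242.40.
Claim 2 — $189: deductible already satisfied, so patient's share is 30% × $189 = $56.70. Patient owes $56.70 (running OOP $1299.10).
Claim 3 — $1331: deductible already satisfied, so patient's share is 30% × $1331 = $399.30. Cost to patient: $399.30. OOP to date $1698.40.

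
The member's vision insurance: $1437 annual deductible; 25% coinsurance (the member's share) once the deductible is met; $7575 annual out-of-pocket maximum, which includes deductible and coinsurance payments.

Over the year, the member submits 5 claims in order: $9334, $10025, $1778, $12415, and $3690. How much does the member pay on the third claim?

Claim 1 — $9334: $1437 to deductible, leaving $7897; coinsurance $7897 × 25% = $1974.25. Member owes $3411.25 (running OOP $3411.25).
Claim 2 — $10025: deductible met; 25% of $10025 = $2506.25. Cost to member: $2506.25. OOP to date $5917.50.
Claim 3 — $1778: deductible already satisfied, so member's share is 25% × $1778 = $444.50. Member pays $444.50; OOP now $6362.

$444.50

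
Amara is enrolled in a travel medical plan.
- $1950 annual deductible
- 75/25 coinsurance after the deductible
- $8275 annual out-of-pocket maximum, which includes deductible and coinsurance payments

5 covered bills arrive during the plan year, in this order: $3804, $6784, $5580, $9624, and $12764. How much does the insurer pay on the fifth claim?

Claim 1 ($3804): deductible takes $1950, $1854 remains; 25% of $1854 = $463.50. Traveler pays $2413.50; OOP now $2413.50. Plan pays $3804 − $2413.50 = $1390.50.
Claim 2 ($6784): deductible met; 25% of $6784 = $1696. Cost to traveler: $1696. OOP to date $4109.50. Plan pays $6784 − $1696 = $5088.
Claim 3 ($5580): 25% coinsurance on $5580 = $1395. Traveler pays $1395; OOP now $5504.50. Plan pays $5580 − $1395 = $4185.
Claim 4 ($9624): deductible met; 25% of $9624 = $2406. Traveler pays $2406; OOP now $7910.50. Insurer: $9624 − $2406 = $7218.
Claim 5 ($12764): deductible already satisfied, so traveler's share is 25% × $12764 = $3191. OOP would hit $11101.50 > $8275, so the cap limits the traveler to $8275 − $7910.50 = $364.50. Plan pays $12764 − $364.50 = $12399.50.

$12399.50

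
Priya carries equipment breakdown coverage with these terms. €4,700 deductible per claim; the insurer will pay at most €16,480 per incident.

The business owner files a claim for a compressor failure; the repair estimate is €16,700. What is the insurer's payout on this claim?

After the deductible, €16,700 − €4,700 = €12,000 remains.
€12,000 is within the €16,480 limit, so the insurer pays €12,000.

€12,000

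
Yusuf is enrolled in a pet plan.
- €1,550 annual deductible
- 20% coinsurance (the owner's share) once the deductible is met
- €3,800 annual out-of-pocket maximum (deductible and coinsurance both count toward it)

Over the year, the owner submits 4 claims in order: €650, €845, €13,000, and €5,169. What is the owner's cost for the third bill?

€2,305

Bill 1, €650: fully absorbed by the deductible. Owner owes €650 (running OOP €650).
Bill 2, €845: all of it applies to the deductible. Owner owes €845 (running OOP €1,495).
Bill 3, €13,000: €55 finishes the deductible; €12,945 goes to coinsurance; owner's 20% is €2,589. Together that's €55 + €2,589 = €2,644. Adding that to €1,495 gives €4,139, past the €3,800 cap; owner pays only €3,800 − €1,495 = €2,305.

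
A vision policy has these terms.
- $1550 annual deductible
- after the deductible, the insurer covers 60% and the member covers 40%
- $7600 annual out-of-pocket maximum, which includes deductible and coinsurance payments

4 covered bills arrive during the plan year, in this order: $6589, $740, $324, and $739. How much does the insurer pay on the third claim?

Bill 1, $6589: deductible takes $1550, $5039 remains; member's 40% is $2015.60. Member pays $3565.60; OOP now $3565.60. Insurer: $6589 − $3565.60 = $3023.40.
Bill 2, $740: deductible already satisfied, so member's share is 40% × $740 = $296. Cost to member: $296. OOP to date $3861.60. Plan pays $740 − $296 = $444.
Bill 3, $324: deductible met; 40% of $324 = $129.60. Member pays $129.60; OOP now $3991.20. Plan pays $324 − $129.60 = $194.40.

$194.40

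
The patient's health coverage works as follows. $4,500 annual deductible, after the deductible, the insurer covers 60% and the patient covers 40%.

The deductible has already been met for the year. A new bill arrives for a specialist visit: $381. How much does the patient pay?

$152.40

With the deductible met, the entire $381 is subject to coinsurance.
40% of $381 = $152.40 falls to the patient.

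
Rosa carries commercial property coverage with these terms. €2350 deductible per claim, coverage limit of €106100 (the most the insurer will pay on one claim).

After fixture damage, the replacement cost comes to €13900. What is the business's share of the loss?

€2350

Less the €2350 deductible: €13900 − €2350 = €11550.
€11550 ≤ €106100, so the limit doesn't bind; insurer pays €11550.
Out of pocket: €13900 − €11550 = €2350.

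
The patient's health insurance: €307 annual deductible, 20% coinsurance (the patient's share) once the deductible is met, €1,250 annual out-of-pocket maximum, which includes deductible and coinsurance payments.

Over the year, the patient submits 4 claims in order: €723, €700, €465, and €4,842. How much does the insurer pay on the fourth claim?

€4,215.20

Claim 1 (€723): €307 finishes the deductible; €416 goes to coinsurance; coinsurance €416 × 20% = €83.20. Cost to patient: €390.20. OOP to date €390.20. Insurer: €723 − €390.20 = €332.80.
Claim 2 (€700): 20% coinsurance on €700 = €140. Patient pays €140; OOP now €530.20. Insurer: €700 − €140 = €560.
Claim 3 (€465): deductible met; 20% of €465 = €93. Patient owes €93 (running OOP €623.20). Insurer: €465 − €93 = €372.
Claim 4 (€4,842): deductible already satisfied, so patient's share is 20% × €4,842 = €968.40. That would push OOP to €1,591.60, over the €1,250 cap, so patient pays €1,250 − €623.20 = €626.80. Plan pays €4,842 − €626.80 = €4,215.20.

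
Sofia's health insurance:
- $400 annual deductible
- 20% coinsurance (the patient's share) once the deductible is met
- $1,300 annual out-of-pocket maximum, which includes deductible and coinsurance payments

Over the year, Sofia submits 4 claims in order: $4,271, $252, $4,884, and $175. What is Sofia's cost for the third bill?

$75.40

Claim 1 ($4,271): $400 finishes the deductible; $3,871 goes to coinsurance; coinsurance $3,871 × 20% = $774.20. Patient owes $1,174.20 (running OOP $1,174.20).
Claim 2 ($252): 20% coinsurance on $252 = $50.40. Cost to patient: $50.40. OOP to date $1,224.60.
Claim 3 ($4,884): 20% coinsurance on $4,884 = $976.80. Adding that to $1,224.60 gives $2,201.40, past the $1,300 cap; patient pays only $1,300 − $1,224.60 = $75.40.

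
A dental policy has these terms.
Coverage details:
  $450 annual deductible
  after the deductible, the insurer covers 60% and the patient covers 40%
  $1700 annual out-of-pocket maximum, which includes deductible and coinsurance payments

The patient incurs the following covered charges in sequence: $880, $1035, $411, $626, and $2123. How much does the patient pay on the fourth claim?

$250.40

Claim 1 — $880: deductible takes $450, $430 remains; patient's 40% is $172. Cost to patient: $622. OOP to date $622.
Claim 2 — $1035: deductible already satisfied, so patient's share is 40% × $1035 = $414. Cost to patient: $414. OOP to date $1036.
Claim 3 — $411: deductible already satisfied, so patient's share is 40% × $411 = $164.40. Patient owes $164.40 (running OOP $1200.40).
Claim 4 — $626: deductible met; 40% of $626 = $250.40. Cost to patient: $250.40. OOP to date $1450.80.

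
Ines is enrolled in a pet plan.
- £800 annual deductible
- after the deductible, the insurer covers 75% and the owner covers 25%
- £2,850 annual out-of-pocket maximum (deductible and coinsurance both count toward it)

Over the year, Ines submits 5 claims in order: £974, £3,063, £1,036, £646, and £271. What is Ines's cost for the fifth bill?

Claim 1 (£974): £800 finishes the deductible; £174 goes to coinsurance; owner's 25% is £43.50. Owner pays £843.50; OOP now £843.50.
Claim 2 (£3,063): deductible already satisfied, so owner's share is 25% × £3,063 = £765.75. Cost to owner: £765.75. OOP to date £1,609.25.
Claim 3 (£1,036): deductible already satisfied, so owner's share is 25% × £1,036 = £259. Owner owes £259 (running OOP £1,868.25).
Claim 4 (£646): deductible already satisfied, so owner's share is 25% × £646 = £161.50. Owner owes £161.50 (running OOP £2,029.75).
Claim 5 (£271): 25% coinsurance on £271 = £67.75. Cost to owner: £67.75. OOP to date £2,097.50.

£67.75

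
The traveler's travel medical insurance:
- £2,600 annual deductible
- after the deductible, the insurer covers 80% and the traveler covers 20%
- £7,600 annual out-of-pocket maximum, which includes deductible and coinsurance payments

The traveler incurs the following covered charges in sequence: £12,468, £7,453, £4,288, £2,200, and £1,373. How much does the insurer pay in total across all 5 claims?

£20,182

Claim 1 (£12,468): deductible takes £2,600, £9,868 remains; traveler's 20% is £1,973.60. Traveler owes £4,573.60 (running OOP £4,573.60). Insurer: £12,468 − £4,573.60 = £7,894.40.
Claim 2 (£7,453): 20% coinsurance on £7,453 = £1,490.60. Traveler owes £1,490.60 (running OOP £6,064.20). Plan pays £7,453 − £1,490.60 = £5,962.40.
Claim 3 (£4,288): 20% coinsurance on £4,288 = £857.60. Traveler owes £857.60 (running OOP £6,921.80). Plan pays £4,288 − £857.60 = £3,430.40.
Claim 4 (£2,200): 20% coinsurance on £2,200 = £440. Cost to traveler: £440. OOP to date £7,361.80. Plan pays £2,200 − £440 = £1,760.
Claim 5 (£1,373): deductible met; 20% of £1,373 = £274.60. Adding that to £7,361.80 gives £7,636.40, past the £7,600 cap; traveler pays only £7,600 − £7,361.80 = £238.20. Insurer: £1,373 − £238.20 = £1,134.80.
Insurer total = bills − traveler's total = £27,782 − £7,600 = £20,182.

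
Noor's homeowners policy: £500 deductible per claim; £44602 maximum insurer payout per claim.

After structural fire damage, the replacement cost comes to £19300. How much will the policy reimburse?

Subtract the deductible: £19300 − £500 = £18800.
£18800 is within the £44602 limit, so the insurer pays £18800.

£18800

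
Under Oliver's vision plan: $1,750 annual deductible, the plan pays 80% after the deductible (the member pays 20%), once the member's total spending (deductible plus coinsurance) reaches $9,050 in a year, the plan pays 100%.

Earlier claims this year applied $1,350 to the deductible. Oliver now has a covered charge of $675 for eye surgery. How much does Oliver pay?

$455

$1,350 of the $1,750 deductible is already met, leaving $400.
That leaves $675 − $400 = $275 for coinsurance.
Coinsurance: $275 × 20% = $55.
That puts the member's cost at $400 + $55 = $455 before any cap.
Cumulative spending $1,350 + $455 = $1,805 stays under the $9,050 maximum.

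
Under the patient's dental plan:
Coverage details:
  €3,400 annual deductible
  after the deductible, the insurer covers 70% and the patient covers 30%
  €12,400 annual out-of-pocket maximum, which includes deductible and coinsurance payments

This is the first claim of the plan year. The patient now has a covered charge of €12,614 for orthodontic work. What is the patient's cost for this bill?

€6,164.20

The full €3,400 deductible is still open; €3,400 of this bill applies to it.
That leaves €12,614 − €3,400 = €9,214 for coinsurance.
Patient's 30% share of €9,214 is €2,764.20.
That puts the patient's cost at €3,400 + €2,764.20 = €6,164.20 before any cap.
Year-to-date out-of-pocket becomes €0 + €6,164.20 = €6,164.20, still under the €12,400 maximum, so no cap applies.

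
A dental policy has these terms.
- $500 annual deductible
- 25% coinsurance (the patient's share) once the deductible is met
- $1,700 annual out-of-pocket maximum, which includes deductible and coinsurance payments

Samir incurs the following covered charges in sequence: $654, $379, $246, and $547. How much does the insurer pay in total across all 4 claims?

Claim 1 — $654: deductible takes $500, $154 remains; 25% of $154 = $38.50. Patient pays $538.50; OOP now $538.50. Plan pays $654 − $538.50 = $115.50.
Claim 2 — $379: deductible already satisfied, so patient's share is 25% × $379 = $94.75. Patient owes $94.75 (running OOP $633.25). Insurer: $379 − $94.75 = $284.25.
Claim 3 — $246: deductible already satisfied, so patient's share is 25% × $246 = $61.50. Patient owes $61.50 (running OOP $694.75). Plan pays $246 − $61.50 = $184.50.
Claim 4 — $547: deductible already satisfied, so patient's share is 25% × $547 = $136.75. Patient owes $136.75 (running OOP $831.50). Insurer: $547 − $136.75 = $410.25.
Insurer total = bills − patient's total = $1,826 − $831.50 = $994.50.

$994.50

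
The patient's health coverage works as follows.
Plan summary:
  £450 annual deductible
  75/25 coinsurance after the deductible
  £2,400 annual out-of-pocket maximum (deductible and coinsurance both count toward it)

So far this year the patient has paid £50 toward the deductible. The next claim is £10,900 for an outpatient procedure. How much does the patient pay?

£2,350

Remaining deductible: £450 − £50 = £400.
The remaining £10,500 (= £10,900 − £400) moves to coinsurance.
Patient's 25% share of £10,500 is £2,625.
Patient responsibility before any cap: £400 + £2,625 = £3,025.
Year-to-date out-of-pocket would reach £50 + £3,025 = £3,075, above the £2,400 maximum, so the patient pays only £2,400 − £50 = £2,350.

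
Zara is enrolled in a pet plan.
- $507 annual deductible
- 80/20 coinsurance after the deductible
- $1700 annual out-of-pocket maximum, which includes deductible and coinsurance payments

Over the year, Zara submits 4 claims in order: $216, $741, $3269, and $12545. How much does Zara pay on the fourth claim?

$449.20

Claim 1 — $216: fully absorbed by the deductible. Owner pays $216; OOP now $216.
Claim 2 — $741: deductible takes $291, $450 remains; owner's 20% is $90. Owner pays $381; OOP now $597.
Claim 3 — $3269: deductible already satisfied, so owner's share is 20% × $3269 = $653.80. Owner owes $653.80 (running OOP $1250.80).
Claim 4 — $12545: deductible already satisfied, so owner's share is 20% × $12545 = $2509. OOP would hit $3759.80 > $1700, so the cap limits the owner to $1700 − $1250.80 = $449.20.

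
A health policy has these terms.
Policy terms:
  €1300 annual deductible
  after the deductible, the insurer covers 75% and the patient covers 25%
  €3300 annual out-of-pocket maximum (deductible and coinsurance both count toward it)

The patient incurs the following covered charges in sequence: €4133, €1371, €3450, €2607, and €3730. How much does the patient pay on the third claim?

Claim 1 — €4133: €1300 finishes the deductible; €2833 goes to coinsurance; 25% of €2833 = €708.25. Patient owes €2008.25 (running OOP €2008.25).
Claim 2 — €1371: 25% coinsurance on €1371 = €342.75. Cost to patient: €342.75. OOP to date €2351.
Claim 3 — €3450: 25% coinsurance on €3450 = €862.50. Patient owes €862.50 (running OOP €3213.50).

€862.50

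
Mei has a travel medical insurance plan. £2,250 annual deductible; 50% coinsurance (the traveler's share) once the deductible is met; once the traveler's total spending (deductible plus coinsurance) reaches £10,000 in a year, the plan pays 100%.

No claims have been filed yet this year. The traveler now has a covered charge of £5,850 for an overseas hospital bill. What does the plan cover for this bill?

£1,800

Nothing has been paid toward the £2,250 deductible, so the first £2,250 of this charge is applied there.
That leaves £5,850 − £2,250 = £3,600 for coinsurance.
Traveler's 50% share of £3,600 is £1,800.
So the traveler owes £2,250 + £1,800 = £4,050 before any cap.
Cumulative spending £0 + £4,050 = £4,050 stays under the £10,000 maximum.
The plan picks up £5,850 − £4,050 = £1,800.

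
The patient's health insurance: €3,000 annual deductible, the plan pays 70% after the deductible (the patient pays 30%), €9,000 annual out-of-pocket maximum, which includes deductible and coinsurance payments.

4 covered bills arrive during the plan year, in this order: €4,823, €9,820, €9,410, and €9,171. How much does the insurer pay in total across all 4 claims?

Claim 1 — €4,823: €3,000 finishes the deductible; €1,823 goes to coinsurance; coinsurance €1,823 × 30% = €546.90. Patient owes €3,546.90 (running OOP €3,546.90). Insurer: €4,823 − €3,546.90 = €1,276.10.
Claim 2 — €9,820: 30% coinsurance on €9,820 = €2,946. Patient pays €2,946; OOP now €6,492.90. Insurer: €9,820 − €2,946 = €6,874.
Claim 3 — €9,410: deductible met; 30% of €9,410 = €2,823. That would push OOP to €9,315.90, over the €9,000 cap, so patient pays €9,000 − €6,492.90 = €2,507.10. Plan pays €9,410 − €2,507.10 = €6,902.90.
Claim 4 — €9,171: deductible met; 30% of €9,171 = €2,751.30. OOP would hit €11,751.30 > €9,000, so the cap limits the patient to €9,000 − €9,000 = €0. Insurer: €9,171 − €0 = €9,171.
Insurer total: €1,276.10 + €6,874 + €6,902.90 + €9,171 = €24,224.

€24,224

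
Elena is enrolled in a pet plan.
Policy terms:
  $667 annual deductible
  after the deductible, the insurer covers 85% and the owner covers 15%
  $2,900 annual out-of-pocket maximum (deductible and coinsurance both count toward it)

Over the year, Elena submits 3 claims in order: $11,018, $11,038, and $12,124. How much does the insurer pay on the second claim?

Bill 1, $11,018: $667 to deductible, leaving $10,351; owner's 15% is $1,552.65. Owner pays $2,219.65; OOP now $2,219.65. Insurer: $11,018 − $2,219.65 = $8,798.35.
Bill 2, $11,038: deductible met; 15% of $11,038 = $1,655.70. OOP would hit $3,875.35 > $2,900, so the cap limits the owner to $2,900 − $2,219.65 = $680.35. Plan pays $11,038 − $680.35 = $10,357.65.

$10,357.65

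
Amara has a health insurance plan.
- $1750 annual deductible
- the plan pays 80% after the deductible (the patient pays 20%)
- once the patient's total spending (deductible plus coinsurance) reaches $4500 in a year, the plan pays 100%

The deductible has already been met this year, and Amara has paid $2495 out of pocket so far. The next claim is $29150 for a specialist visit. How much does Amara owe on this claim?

With the deductible met, the entire $29150 is subject to coinsurance.
Coinsurance: $29150 × 20% = $5830.
That would bring total out-of-pocket to $8325, past the $4500 cap. The patient is capped at $4500 − $2495 = $2005 on this claim.

$2005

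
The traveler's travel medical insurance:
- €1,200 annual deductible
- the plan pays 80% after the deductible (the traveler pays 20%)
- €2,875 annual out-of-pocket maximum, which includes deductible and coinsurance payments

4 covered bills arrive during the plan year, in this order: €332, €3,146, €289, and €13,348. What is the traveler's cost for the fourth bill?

€1,161.60

Claim 1 (€332): all of it applies to the deductible. Cost to traveler: €332. OOP to date €332.
Claim 2 (€3,146): €868 to deductible, leaving €2,278; coinsurance €2,278 × 20% = €455.60. Traveler owes €1,323.60 (running OOP €1,655.60).
Claim 3 (€289): deductible met; 20% of €289 = €57.80. Traveler owes €57.80 (running OOP €1,713.40).
Claim 4 (€13,348): deductible met; 20% of €13,348 = €2,669.60. That would push OOP to €4,383, over the €2,875 cap, so traveler pays €2,875 − €1,713.40 = €1,161.60.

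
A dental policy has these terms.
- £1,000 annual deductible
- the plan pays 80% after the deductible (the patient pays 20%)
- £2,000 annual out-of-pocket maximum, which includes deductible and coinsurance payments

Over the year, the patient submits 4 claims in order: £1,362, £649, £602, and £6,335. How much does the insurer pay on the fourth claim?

#1 (£1,362): £1,000 to deductible, leaving £362; 20% of £362 = £72.40. Patient pays £1,072.40; OOP now £1,072.40. Plan pays £1,362 − £1,072.40 = £289.60.
#2 (£649): deductible already satisfied, so patient's share is 20% × £649 = £129.80. Cost to patient: £129.80. OOP to date £1,202.20. Plan pays £649 − £129.80 = £519.20.
#3 (£602): deductible already satisfied, so patient's share is 20% × £602 = £120.40. Patient owes £120.40 (running OOP £1,322.60). Plan pays £602 − £120.40 = £481.60.
#4 (£6,335): deductible met; 20% of £6,335 = £1,267. Adding that to £1,322.60 gives £2,589.60, past the £2,000 cap; patient pays only £2,000 − £1,322.60 = £677.40. Plan pays £6,335 − £677.40 = £5,657.60.

£5,657.60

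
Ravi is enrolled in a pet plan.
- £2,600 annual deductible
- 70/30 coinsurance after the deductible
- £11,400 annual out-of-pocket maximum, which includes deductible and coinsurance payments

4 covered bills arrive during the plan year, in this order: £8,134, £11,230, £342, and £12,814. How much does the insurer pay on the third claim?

Claim 1 (£8,134): £2,600 finishes the deductible; £5,534 goes to coinsurance; 30% of £5,534 = £1,660.20. Cost to owner: £4,260.20. OOP to date £4,260.20. Insurer: £8,134 − £4,260.20 = £3,873.80.
Claim 2 (£11,230): deductible already satisfied, so owner's share is 30% × £11,230 = £3,369. Owner owes £3,369 (running OOP £7,629.20). Insurer: £11,230 − £3,369 = £7,861.
Claim 3 (£342): 30% coinsurance on £342 = £102.60. Owner owes £102.60 (running OOP £7,731.80). Plan pays £342 − £102.60 = £239.40.

£239.40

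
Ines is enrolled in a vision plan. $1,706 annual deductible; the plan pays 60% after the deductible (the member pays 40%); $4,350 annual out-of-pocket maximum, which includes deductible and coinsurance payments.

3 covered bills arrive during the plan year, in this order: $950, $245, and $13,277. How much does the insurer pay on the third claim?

$10,122

Bill 1, $950: fully absorbed by the deductible. Member owes $950 (running OOP $950). Plan pays $950 − $950 = $0.
Bill 2, $245: all of it applies to the deductible. Cost to member: $245. OOP to date $1,195. Insurer: $245 − $245 = $0.
Bill 3, $13,277: deductible takes $511, $12,766 remains; member's 40% is $5,106.40. Deductible plus coinsurance: $511 + $5,106.40 = $5,617.40. That would push OOP to $6,812.40, over the $4,350 cap, so member pays $4,350 − $1,195 = $3,155. Insurer: $13,277 − $3,155 = $10,122.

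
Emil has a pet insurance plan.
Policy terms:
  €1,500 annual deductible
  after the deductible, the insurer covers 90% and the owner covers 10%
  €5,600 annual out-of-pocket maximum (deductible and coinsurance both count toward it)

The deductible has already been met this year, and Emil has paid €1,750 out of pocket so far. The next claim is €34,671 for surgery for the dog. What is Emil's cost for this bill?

€3,467.10

With the deductible met, the entire €34,671 is subject to coinsurance.
Owner's 10% share of €34,671 is €3,467.10.
Year-to-date out-of-pocket becomes €1,750 + €3,467.10 = €5,217.10, still under the €5,600 maximum, so no cap applies.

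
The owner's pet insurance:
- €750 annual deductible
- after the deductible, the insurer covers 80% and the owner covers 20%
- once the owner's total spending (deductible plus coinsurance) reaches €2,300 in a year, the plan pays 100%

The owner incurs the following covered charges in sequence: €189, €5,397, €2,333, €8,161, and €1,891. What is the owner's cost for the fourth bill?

€116.20

Claim 1 — €189: all of it applies to the deductible. Owner pays €189; OOP now €189.
Claim 2 — €5,397: €561 to deductible, leaving €4,836; coinsurance €4,836 × 20% = €967.20. Owner pays €1,528.20; OOP now €1,717.20.
Claim 3 — €2,333: 20% coinsurance on €2,333 = €466.60. Owner pays €466.60; OOP now €2,183.80.
Claim 4 — €8,161: deductible met; 20% of €8,161 = €1,632.20. Adding that to €2,183.80 gives €3,816, past the €2,300 cap; owner pays only €2,300 − €2,183.80 = €116.20.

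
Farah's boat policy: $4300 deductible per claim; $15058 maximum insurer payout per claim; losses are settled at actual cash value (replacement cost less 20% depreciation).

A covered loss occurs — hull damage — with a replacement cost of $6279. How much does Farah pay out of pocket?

At 20% depreciation, ACV = $6279 − $1255.80 = $5023.20.
Subtract the deductible: $5023.20 − $4300 = $723.20.
That's under the $15058 cap, so the insurer reimburses the full $723.20.
Out of pocket: $6279 − $723.20 = $5555.80.

$5555.80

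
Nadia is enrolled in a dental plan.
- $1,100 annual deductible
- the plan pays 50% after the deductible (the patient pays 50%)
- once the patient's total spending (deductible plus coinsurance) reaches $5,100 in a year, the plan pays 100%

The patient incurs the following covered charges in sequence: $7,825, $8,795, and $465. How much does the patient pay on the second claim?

$637.50

#1 ($7,825): $1,100 to deductible, leaving $6,725; 50% of $6,725 = $3,362.50. Cost to patient: $4,462.50. OOP to date $4,462.50.
#2 ($8,795): deductible met; 50% of $8,795 = $4,397.50. That would push OOP to $8,860, over the $5,100 cap, so patient pays $5,100 − $4,462.50 = $637.50.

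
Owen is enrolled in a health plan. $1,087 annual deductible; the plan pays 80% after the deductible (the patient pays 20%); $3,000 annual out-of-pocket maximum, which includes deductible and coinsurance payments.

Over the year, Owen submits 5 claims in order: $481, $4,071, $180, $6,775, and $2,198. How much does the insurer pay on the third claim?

Claim 1 ($481): entire amount goes to the deductible. Cost to patient: $481. OOP to date $481. Insurer: $481 − $481 = $0.
Claim 2 ($4,071): $606 to deductible, leaving $3,465; coinsurance $3,465 × 20% = $693. Cost to patient: $1,299. OOP to date $1,780. Plan pays $4,071 − $1,299 = $2,772.
Claim 3 ($180): deductible met; 20% of $180 = $36. Patient pays $36; OOP now $1,816. Insurer: $180 − $36 = $144.

$144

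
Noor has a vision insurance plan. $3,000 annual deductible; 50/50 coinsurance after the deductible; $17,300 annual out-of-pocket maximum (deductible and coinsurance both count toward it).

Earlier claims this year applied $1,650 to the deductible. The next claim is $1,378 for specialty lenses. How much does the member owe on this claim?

$1,364

Deductible still to meet: $3,000 − $1,650 = $1,350.
That leaves $1,378 − $1,350 = $28 for coinsurance.
Member's 50% share of $28 is $14.
So the member owes $1,350 + $14 = $1,364 before any cap.
Cumulative spending $1,650 + $1,364 = $3,014 stays under the $17,300 maximum.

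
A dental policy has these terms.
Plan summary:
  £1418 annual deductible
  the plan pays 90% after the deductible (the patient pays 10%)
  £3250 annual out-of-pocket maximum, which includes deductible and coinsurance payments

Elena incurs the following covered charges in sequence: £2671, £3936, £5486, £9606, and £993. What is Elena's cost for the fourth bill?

#1 (£2671): deductible takes £1418, £1253 remains; coinsurance £1253 × 10% = £125.30. Patient owes £1543.30 (running OOP £1543.30).
#2 (£3936): deductible already satisfied, so patient's share is 10% × £3936 = £393.60. Patient pays £393.60; OOP now £1936.90.
#3 (£5486): deductible already satisfied, so patient's share is 10% × £5486 = £548.60. Patient pays £548.60; OOP now £2485.50.
#4 (£9606): deductible already satisfied, so patient's share is 10% × £9606 = £960.60. Adding that to £2485.50 gives £3446.10, past the £3250 cap; patient pays only £3250 − £2485.50 = £764.50.

£764.50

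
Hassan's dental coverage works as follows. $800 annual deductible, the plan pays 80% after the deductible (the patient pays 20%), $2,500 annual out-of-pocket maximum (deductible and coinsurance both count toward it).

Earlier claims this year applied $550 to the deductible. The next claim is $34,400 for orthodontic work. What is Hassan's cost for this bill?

$1,950

Remaining deductible: $800 − $550 = $250.
The remaining $34,150 (= $34,400 − $250) moves to coinsurance.
20% of $34,150 = $6,830 falls to the patient.
Patient responsibility before any cap: $250 + $6,830 = $7,080.
Year-to-date out-of-pocket would reach $550 + $7,080 = $7,630, above the $2,500 maximum, so the patient pays only $2,500 − $550 = $1,950.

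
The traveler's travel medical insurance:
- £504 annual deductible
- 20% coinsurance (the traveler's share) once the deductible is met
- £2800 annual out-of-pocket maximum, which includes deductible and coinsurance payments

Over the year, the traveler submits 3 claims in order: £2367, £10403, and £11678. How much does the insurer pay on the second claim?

Bill 1, £2367: £504 to deductible, leaving £1863; coinsurance £1863 × 20% = £372.60. Traveler pays £876.60; OOP now £876.60. Insurer: £2367 − £876.60 = £1490.40.
Bill 2, £10403: 20% coinsurance on £10403 = £2080.60. Adding that to £876.60 gives £2957.20, past the £2800 cap; traveler pays only £2800 − £876.60 = £1923.40. Insurer: £10403 − £1923.40 = £8479.60.

£8479.60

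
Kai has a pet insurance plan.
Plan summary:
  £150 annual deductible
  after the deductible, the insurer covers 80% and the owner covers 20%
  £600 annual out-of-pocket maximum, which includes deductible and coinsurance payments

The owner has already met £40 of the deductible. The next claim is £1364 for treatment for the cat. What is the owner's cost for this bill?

Remaining deductible: £150 − £40 = £110.
After the £110 deductible portion, £1364 − £110 = £1254 is subject to coinsurance.
Owner's 20% share of £1254 is £250.80.
So the owner owes £110 + £250.80 = £360.80 before any cap.
Cumulative spending £40 + £360.80 = £400.80 stays under the £600 maximum.

£360.80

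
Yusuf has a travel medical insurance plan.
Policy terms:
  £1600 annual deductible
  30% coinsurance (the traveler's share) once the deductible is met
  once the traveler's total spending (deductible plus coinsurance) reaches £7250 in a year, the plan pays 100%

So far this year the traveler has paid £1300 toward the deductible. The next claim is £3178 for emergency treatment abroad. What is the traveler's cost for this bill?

£1300 of the £1600 deductible is already met, leaving £300.
The remaining £2878 (= £3178 − £300) moves to coinsurance.
30% of £2878 = £863.40 falls to the traveler.
Traveler responsibility before any cap: £300 + £863.40 = £1163.40.
Year-to-date out-of-pocket becomes £1300 + £1163.40 = £2463.40, still under the £7250 maximum, so no cap applies.

£1163.40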